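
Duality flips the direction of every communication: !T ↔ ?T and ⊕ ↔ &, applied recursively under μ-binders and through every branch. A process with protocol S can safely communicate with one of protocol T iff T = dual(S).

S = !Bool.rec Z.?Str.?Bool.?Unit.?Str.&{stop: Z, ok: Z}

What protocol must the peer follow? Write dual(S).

!Bool → ?Bool
  rec Z → rec Z  (rec unchanged)
    ?Str → !Str
      ?Bool → !Bool
        ?Unit → !Unit
          ?Str → !Str
            &{stop,ok} → +{stop,ok}  (&→⊕)
              case stop:
                Z ↦ Z
              case ok:
                Z ↦ Z

?Bool.rec Z.!Str.!Bool.!Unit.!Str.+{stop: Z, ok: Z}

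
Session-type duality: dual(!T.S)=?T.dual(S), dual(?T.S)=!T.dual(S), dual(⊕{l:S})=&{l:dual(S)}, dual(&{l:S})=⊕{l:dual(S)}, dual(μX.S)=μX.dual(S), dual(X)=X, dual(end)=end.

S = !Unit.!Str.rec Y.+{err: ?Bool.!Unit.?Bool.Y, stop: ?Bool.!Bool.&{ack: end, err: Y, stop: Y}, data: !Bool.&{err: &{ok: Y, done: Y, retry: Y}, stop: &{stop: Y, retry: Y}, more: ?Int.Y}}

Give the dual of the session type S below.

!Unit ↦ ?Unit
  !Str ↦ ?Str
    rec Y ↦ rec Y  (μ self-dual)
      +{err,stop,data} ↦ &{err,stop,data}  (select→offer)
        • err:
          ?Bool ↦ !Bool
            !Unit ↦ ?Unit
              ?Bool ↦ !Bool
                Y ↦ Y
        • stop:
          ?Bool ↦ !Bool
            !Bool ↦ ?Bool
              &{ack,err,stop} ↦ +{ack,err,stop}  (offer→select)
                • ack:
                  end ↦ end
                • err:
                  Y ↦ Y
                • stop:
                  Y ↦ Y
        • data:
          !Bool ↦ ?Bool
            &{err,stop,more} ↦ +{err,stop,more}  (offer→select)
              • err:
                &{ok,done,retry} ↦ +{ok,done,retry}  (offer→select)
                  • ok:
                    Y ↦ Y
                  • done:
                    Y ↦ Y
                  • retry:
                    Y ↦ Y
              • stop:
                &{stop,retry} ↦ +{stop,retry}  (offer→select)
                  • stop:
                    Y ↦ Y
                  • retry:
                    Y ↦ Y
              • more:
                ?Int ↦ !Int
                  Y ↦ Y

?Unit.?Str.rec Y.&{err: !Bool.?Unit.!Bool.Y, stop: !Bool.?Bool.+{ack: end, err: Y, stop: Y}, data: ?Bool.+{err: +{ok: Y, done: Y, retry: Y}, stop: +{stop: Y, retry: Y}, more: !Int.Y}}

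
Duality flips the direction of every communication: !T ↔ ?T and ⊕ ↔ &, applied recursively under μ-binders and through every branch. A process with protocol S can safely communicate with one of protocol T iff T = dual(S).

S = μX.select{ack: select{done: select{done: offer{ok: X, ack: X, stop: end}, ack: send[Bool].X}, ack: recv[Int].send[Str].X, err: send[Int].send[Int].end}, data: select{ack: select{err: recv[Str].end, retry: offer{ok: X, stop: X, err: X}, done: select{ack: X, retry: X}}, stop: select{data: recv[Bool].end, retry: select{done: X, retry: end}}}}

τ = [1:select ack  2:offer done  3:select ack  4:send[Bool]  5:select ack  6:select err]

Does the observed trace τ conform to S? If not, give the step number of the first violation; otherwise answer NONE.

2

[1] select ack  ok  residual = select{done: select{done: offer{ok: μX.…, ack: μX.…, stop: end}, ack: send[Bool].μX.…}, ack: recv[Int].send[Str].μX.…, err: send[Int].send[Int].end}
[2] got offer done, protocol expects select done or select ack or select err  ✗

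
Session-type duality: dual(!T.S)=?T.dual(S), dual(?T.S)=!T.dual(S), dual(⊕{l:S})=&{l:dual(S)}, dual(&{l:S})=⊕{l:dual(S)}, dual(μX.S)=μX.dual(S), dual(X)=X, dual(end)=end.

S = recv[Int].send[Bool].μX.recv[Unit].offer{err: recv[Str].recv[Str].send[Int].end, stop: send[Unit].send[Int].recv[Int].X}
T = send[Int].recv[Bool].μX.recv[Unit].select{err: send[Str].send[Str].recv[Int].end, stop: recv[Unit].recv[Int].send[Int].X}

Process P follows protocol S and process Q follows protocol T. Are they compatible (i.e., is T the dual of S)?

recv[Int] vs send[Int]  match
  send[Bool] vs recv[Bool]  match
    μX vs μX  match (rec unchanged)
      recv[Unit] vs recv[Unit]  ✗ same direction on both sides — not dual

NO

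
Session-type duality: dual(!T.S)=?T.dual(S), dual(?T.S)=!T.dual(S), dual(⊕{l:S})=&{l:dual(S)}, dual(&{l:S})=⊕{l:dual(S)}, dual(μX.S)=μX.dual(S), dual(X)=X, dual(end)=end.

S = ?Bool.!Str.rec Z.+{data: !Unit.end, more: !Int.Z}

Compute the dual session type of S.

!Bool.?Str.rec Z.&{data: ?Unit.end, more: ?Int.Z}

?Bool ↦ !Bool
  !Str ↦ ?Str
    rec Z ↦ rec Z  (μ self-dual)
      +{data,more} ↦ &{data,more}  (select→offer)
        case data:
          !Unit ↦ ?Unit
            dual(end) = end
        case more:
          !Int ↦ ?Int
            dual(Z) = Z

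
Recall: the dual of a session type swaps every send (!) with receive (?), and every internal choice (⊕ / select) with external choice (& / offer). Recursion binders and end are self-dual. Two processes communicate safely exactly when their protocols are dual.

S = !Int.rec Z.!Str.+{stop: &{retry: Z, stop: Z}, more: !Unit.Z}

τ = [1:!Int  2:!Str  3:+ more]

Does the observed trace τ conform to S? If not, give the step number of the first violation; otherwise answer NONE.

step 1: !Int  match  cont: rec Z.…
step 2: !Str  match  cont: +{stop: &{retry: rec Z.…, stop: rec Z.…}, more: !Unit.rec Z.…}
step 3: + more  match  cont: !Unit.rec Z.…
τ conforms to S (length 3)

NONE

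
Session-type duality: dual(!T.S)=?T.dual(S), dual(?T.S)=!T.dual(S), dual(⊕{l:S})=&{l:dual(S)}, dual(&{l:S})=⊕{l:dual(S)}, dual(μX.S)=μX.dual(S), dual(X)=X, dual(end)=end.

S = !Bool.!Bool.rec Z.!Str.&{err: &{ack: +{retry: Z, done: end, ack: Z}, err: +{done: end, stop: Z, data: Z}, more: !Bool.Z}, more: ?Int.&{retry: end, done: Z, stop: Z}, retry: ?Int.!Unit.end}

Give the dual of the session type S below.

?Bool.?Bool.rec Z.?Str.+{err: +{ack: &{retry: Z, done: end, ack: Z}, err: &{done: end, stop: Z, data: Z}, more: ?Bool.Z}, more: !Int.+{retry: end, done: Z, stop: Z}, retry: !Int.?Unit.end}

!Bool = ?Bool
  !Bool = ?Bool
    rec Z = rec Z  (μ self-dual)
      !Str = ?Str
        &{err,more,retry} = +{err,more,retry}  (offer→select)
          case err:
            &{ack,err,more} = +{ack,err,more}  (offer→select)
              case ack:
                +{retry,done,ack} = &{retry,done,ack}  (internal→external)
                  case retry:
                    dual(Z) = Z
                  case done:
                    dual(end) = end
                  case ack:
                    dual(Z) = Z
              case err:
                +{done,stop,data} = &{done,stop,data}  (internal→external)
                  case done:
                    dual(end) = end
                  case stop:
                    dual(Z) = Z
                  case data:
                    dual(Z) = Z
              case more:
                !Bool = ?Bool
                  dual(Z) = Z
          case more:
            ?Int = !Int
              &{retry,done,stop} = +{retry,done,stop}  (offer→select)
                case retry:
                  dual(end) = end
                case done:
                  dual(Z) = Z
                case stop:
                  dual(Z) = Z
          case retry:
            ?Int = !Int
              !Unit = ?Unit
                dual(end) = end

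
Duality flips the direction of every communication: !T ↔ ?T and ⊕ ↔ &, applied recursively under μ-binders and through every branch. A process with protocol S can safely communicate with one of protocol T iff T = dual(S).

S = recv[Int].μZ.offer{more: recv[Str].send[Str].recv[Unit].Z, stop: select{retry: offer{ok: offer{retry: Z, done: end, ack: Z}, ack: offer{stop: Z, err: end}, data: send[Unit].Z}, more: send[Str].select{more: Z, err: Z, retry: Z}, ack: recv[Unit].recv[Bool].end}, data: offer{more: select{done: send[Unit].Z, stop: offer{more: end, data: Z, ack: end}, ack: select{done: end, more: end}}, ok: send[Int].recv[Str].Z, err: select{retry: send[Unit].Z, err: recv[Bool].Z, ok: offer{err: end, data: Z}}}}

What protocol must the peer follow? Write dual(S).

recv[Int] ↦ send[Int]
  μZ ↦ μZ  (binder kept)
    offer{more,stop,data} ↦ select{more,stop,data}  (offer→select)
      • more:
        recv[Str] ↦ send[Str]
          send[Str] ↦ recv[Str]
            recv[Unit] ↦ send[Unit]
              dual(Z) = Z
      • stop:
        select{retry,more,ack} ↦ offer{retry,more,ack}  (select→offer)
          • retry:
            offer{ok,ack,data} ↦ select{ok,ack,data}  (offer→select)
              • ok:
                offer{retry,done,ack} ↦ select{retry,done,ack}  (offer→select)
                  • retry:
                    dual(Z) = Z
                  • done:
                    dual(end) = end
                  • ack:
                    dual(Z) = Z
              • ack:
                offer{stop,err} ↦ select{stop,err}  (offer→select)
                  • stop:
                    dual(Z) = Z
                  • err:
                    dual(end) = end
              • data:
                send[Unit] ↦ recv[Unit]
                  dual(Z) = Z
          • more:
            send[Str] ↦ recv[Str]
              select{more,err,retry} ↦ offer{more,err,retry}  (select→offer)
                • more:
                  dual(Z) = Z
                • err:
                  dual(Z) = Z
                • retry:
                  dual(Z) = Z
          • ack:
            recv[Unit] ↦ send[Unit]
              recv[Bool] ↦ send[Bool]
                dual(end) = end
      • data:
        offer{more,ok,err} ↦ select{more,ok,err}  (offer→select)
          • more:
            select{done,stop,ack} ↦ offer{done,stop,ack}  (select→offer)
              • done:
                send[Unit] ↦ recv[Unit]
                  dual(Z) = Z
              • stop:
                offer{more,data,ack} ↦ select{more,data,ack}  (offer→select)
                  • more:
                    dual(end) = end
                  • data:
                    dual(Z) = Z
                  • ack:
                    dual(end) = end
              • ack:
                select{done,more} ↦ offer{done,more}  (select→offer)
                  • done:
                    dual(end) = end
                  • more:
                    dual(end) = end
          • ok:
            send[Int] ↦ recv[Int]
              recv[Str] ↦ send[Str]
                dual(Z) = Z
          • err:
            select{retry,err,ok} ↦ offer{retry,err,ok}  (select→offer)
              • retry:
                send[Unit] ↦ recv[Unit]
                  dual(Z) = Z
              • err:
                recv[Bool] ↦ send[Bool]
                  dual(Z) = Z
              • ok:
                offer{err,data} ↦ select{err,data}  (offer→select)
                  • err:
                    dual(end) = end
                  • data:
                    dual(Z) = Z

send[Int].μZ.select{more: send[Str].recv[Str].send[Unit].Z, stop: offer{retry: select{ok: select{retry: Z, done: end, ack: Z}, ack: select{stop: Z, err: end}, data: recv[Unit].Z}, more: recv[Str].offer{more: Z, err: Z, retry: Z}, ack: send[Unit].send[Bool].end}, data: select{more: offer{done: recv[Unit].Z, stop: select{more: end, data: Z, ack: end}, ack: offer{done: end, more: end}}, ok: recv[Int].send[Str].Z, err: offer{retry: recv[Unit].Z, err: send[Bool].Z, ok: select{err: end, data: Z}}}}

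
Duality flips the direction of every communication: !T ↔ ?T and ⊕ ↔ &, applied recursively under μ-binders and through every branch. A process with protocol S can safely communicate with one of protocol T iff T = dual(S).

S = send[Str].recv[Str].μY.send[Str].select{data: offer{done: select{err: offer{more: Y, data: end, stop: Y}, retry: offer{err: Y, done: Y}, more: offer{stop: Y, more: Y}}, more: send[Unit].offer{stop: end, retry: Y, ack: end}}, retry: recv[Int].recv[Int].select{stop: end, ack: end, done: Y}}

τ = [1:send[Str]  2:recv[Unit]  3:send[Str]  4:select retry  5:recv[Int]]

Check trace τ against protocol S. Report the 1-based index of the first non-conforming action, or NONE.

[1] send[Str]  ✓  now at recv[Str].μY.…
[2] got recv[Unit], protocol expects recv[Str]  ✗

2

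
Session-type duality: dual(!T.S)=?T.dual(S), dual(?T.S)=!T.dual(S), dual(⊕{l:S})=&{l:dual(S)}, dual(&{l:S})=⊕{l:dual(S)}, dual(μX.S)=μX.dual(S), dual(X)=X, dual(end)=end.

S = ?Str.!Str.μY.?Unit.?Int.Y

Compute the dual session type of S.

!Str.?Str.μY.!Unit.!Int.Y

?Str ↦ !Str
  !Str ↦ ?Str
    μY ↦ μY  (μ self-dual)
      ?Unit ↦ !Unit
        ?Int ↦ !Int
          dual(Y) = Y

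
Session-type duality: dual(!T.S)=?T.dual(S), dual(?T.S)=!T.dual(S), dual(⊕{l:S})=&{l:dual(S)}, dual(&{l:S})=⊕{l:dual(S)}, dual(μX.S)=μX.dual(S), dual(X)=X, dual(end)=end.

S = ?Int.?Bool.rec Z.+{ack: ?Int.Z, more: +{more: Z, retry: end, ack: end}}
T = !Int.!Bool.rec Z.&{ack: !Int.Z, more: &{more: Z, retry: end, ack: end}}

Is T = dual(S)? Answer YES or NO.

?Int ‖ !Int  match
  ?Bool ‖ !Bool  match
    rec Z ‖ rec Z  match (binder kept)
      +{ack,more} ‖ &{ack,more}  match labels match
        [ack]
          ?Int ‖ !Int  match
            Z ‖ Z  match
        [more]
          +{more,retry,ack} ‖ &{more,retry,ack}  match labels match
            [more]
              Z ‖ Z  match
            [retry]
              end ‖ end  match
            [ack]
              end ‖ end  match

YES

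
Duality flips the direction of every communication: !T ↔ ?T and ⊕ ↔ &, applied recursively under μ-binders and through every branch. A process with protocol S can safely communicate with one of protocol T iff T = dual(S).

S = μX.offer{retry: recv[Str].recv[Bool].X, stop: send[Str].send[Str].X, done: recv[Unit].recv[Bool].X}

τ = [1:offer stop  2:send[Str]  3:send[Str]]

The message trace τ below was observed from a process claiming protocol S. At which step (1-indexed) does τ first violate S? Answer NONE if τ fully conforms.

NONE

step 1: offer stop  ✓  now at send[Str].send[Str].μX.…
step 2: send[Str]  ✓  now at send[Str].μX.…
step 3: send[Str]  ✓  now at μX.…
τ conforms to S (length 3)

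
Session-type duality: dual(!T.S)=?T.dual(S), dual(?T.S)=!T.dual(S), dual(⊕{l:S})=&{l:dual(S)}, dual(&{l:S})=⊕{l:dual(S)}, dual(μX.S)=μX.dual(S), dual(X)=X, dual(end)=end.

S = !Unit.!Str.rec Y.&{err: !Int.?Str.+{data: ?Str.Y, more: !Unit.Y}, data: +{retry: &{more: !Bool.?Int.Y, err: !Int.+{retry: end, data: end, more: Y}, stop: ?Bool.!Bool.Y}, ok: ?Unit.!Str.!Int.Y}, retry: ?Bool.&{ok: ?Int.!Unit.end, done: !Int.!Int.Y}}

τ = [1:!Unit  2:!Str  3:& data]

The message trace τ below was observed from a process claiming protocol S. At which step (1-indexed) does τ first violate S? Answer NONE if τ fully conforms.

[1] !Unit  ✓  residual = !Str.rec Y.…
[2] !Str  ✓  residual = rec Y.…
[3] & data  ✓  residual = +{retry: &{more: !Bool.?Int.rec Y.…, err: !Int.+{retry: end, data: end, more: rec Y.…}, stop: ?Bool.!Bool.rec Y.…}, ok: ?Unit.!Str.!Int.rec Y.…}
τ conforms to S (length 3)

NONE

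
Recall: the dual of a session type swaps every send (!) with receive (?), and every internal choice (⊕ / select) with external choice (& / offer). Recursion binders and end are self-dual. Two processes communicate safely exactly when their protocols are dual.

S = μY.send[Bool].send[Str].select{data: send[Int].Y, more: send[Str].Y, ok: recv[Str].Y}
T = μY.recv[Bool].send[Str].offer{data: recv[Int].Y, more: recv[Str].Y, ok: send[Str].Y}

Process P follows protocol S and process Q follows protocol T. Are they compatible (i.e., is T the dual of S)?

μY ‖ μY  ✓ (μ self-dual)
  send[Bool] ‖ recv[Bool]  ✓
    send[Str] ‖ send[Str]  ✗ same direction on both sides — not dual

NO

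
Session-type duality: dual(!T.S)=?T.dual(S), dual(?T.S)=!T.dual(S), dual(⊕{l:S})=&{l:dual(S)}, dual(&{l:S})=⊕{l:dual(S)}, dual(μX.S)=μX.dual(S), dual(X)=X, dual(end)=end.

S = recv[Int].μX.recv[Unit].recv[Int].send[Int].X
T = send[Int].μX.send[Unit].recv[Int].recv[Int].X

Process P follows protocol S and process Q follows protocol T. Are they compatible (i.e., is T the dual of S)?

NO

recv[Int] | send[Int]  ✓
  μX | μX  ✓ (binder kept)
    recv[Unit] | send[Unit]  ✓
      recv[Int] | recv[Int]  ✗ same direction on both sides — not dual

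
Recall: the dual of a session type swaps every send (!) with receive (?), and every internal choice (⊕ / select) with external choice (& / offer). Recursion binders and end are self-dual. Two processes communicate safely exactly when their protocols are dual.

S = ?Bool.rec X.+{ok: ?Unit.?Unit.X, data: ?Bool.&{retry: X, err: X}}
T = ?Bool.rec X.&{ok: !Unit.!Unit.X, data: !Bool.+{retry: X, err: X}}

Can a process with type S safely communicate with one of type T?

NO

?Bool ‖ ?Bool  ✗ same direction on both sides — not dual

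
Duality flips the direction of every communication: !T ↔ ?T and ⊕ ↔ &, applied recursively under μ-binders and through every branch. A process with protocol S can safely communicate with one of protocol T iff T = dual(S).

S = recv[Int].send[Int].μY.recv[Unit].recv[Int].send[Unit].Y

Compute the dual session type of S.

send[Int].recv[Int].μY.send[Unit].send[Int].recv[Unit].Y

recv[Int] ↦ send[Int]
  send[Int] ↦ recv[Int]
    μY ↦ μY  (rec unchanged)
      recv[Unit] ↦ send[Unit]
        recv[Int] ↦ send[Int]
          send[Unit] ↦ recv[Unit]
            Y self-dual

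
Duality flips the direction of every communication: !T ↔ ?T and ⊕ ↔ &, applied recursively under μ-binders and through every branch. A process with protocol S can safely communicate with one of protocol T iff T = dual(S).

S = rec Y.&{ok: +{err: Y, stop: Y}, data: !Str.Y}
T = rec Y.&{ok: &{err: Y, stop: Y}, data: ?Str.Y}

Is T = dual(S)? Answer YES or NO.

rec Y vs rec Y  match (μ self-dual)
  &{ok,data} vs &{ok,data}  ✗ choice polarity not flipped — not dual

NO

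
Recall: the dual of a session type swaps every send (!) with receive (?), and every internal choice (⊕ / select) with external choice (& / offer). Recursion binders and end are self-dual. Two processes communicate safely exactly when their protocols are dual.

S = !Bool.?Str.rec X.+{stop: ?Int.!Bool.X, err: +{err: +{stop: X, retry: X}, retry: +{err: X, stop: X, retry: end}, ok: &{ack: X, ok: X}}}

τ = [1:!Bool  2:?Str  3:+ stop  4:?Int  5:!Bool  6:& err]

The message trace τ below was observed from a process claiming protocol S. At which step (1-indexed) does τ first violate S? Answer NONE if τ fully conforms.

6

step 1: !Bool  ✓  state: ?Str.rec X.…
step 2: ?Str  ✓  state: rec X.…
step 3: + stop  ✓  state: ?Int.!Bool.rec X.…
step 4: ?Int  ✓  state: !Bool.rec X.…
step 5: !Bool  ✓  state: rec X.…
step 6: got & err, protocol expects + stop or + err  ✗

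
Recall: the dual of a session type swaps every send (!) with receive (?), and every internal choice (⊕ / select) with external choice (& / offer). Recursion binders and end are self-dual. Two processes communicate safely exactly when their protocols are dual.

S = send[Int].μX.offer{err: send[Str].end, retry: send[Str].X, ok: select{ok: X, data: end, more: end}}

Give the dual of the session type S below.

recv[Int].μX.select{err: recv[Str].end, retry: recv[Str].X, ok: offer{ok: X, data: end, more: end}}

send[Int] = recv[Int]
  μX = μX  (binder kept)
    offer{err,retry,ok} = select{err,retry,ok}  (&→⊕)
      [err]
        send[Str] = recv[Str]
          end ↦ end
      [retry]
        send[Str] = recv[Str]
          X ↦ X
      [ok]
        select{ok,data,more} = offer{ok,data,more}  (select→offer)
          [ok]
            X ↦ X
          [data]
            end ↦ end
          [more]
            end ↦ end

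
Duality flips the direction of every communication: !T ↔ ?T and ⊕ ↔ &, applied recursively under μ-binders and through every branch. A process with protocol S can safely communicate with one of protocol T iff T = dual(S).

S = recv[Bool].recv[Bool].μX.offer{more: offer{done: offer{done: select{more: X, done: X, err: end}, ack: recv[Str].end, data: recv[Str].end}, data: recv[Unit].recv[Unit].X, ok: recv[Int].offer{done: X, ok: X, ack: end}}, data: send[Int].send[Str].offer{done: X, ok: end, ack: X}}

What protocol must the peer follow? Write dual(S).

recv[Bool] → send[Bool]
  recv[Bool] → send[Bool]
    μX → μX  (binder kept)
      offer{more,data} → select{more,data}  (&→⊕)
        [more]
          offer{done,data,ok} → select{done,data,ok}  (&→⊕)
            [done]
              offer{done,ack,data} → select{done,ack,data}  (&→⊕)
                [done]
                  select{more,done,err} → offer{more,done,err}  (⊕→&)
                    [more]
                      X ↦ X
                    [done]
                      X ↦ X
                    [err]
                      end ↦ end
                [ack]
                  recv[Str] → send[Str]
                    end ↦ end
                [data]
                  recv[Str] → send[Str]
                    end ↦ end
            [data]
              recv[Unit] → send[Unit]
                recv[Unit] → send[Unit]
                  X ↦ X
            [ok]
              recv[Int] → send[Int]
                offer{done,ok,ack} → select{done,ok,ack}  (&→⊕)
                  [done]
                    X ↦ X
                  [ok]
                    X ↦ X
                  [ack]
                    end ↦ end
        [data]
          send[Int] → recv[Int]
            send[Str] → recv[Str]
              offer{done,ok,ack} → select{done,ok,ack}  (&→⊕)
                [done]
                  X ↦ X
                [ok]
                  end ↦ end
                [ack]
                  X ↦ X

send[Bool].send[Bool].μX.select{more: select{done: select{done: offer{more: X, done: X, err: end}, ack: send[Str].end, data: send[Str].end}, data: send[Unit].send[Unit].X, ok: send[Int].select{done: X, ok: X, ack: end}}, data: recv[Int].recv[Str].select{done: X, ok: end, ack: X}}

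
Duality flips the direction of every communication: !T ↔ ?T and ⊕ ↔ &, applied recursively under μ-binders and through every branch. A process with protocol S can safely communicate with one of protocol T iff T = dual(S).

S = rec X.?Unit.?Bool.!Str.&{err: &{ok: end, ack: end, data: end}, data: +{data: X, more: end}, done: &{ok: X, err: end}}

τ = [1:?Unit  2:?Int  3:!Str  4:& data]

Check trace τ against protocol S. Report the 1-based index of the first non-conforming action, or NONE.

2

[1] ?Unit  match  state: ?Bool.!Str.&{err: &{ok: end, ack: end, data: end}, data: +{data: rec X.…, more: end}, done: &{ok: rec X.…, err: end}}
[2] got ?Int, protocol expects ?Bool  ✗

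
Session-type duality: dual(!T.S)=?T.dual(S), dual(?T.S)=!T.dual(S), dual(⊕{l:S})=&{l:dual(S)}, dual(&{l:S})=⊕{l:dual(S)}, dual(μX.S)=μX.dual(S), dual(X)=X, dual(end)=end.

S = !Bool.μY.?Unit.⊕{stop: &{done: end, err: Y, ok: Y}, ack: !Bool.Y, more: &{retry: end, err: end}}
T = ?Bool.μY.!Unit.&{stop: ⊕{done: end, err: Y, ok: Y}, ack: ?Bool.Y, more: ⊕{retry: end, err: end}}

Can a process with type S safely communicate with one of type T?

!Bool | ?Bool  match
  μY | μY  match (binder kept)
    ?Unit | !Unit  match
      ⊕{stop,ack,more} | &{stop,ack,more}  match label sets agree
        case stop:
          &{done,err,ok} | ⊕{done,err,ok}  match label sets agree
            case done:
              end | end  match
            case err:
              Y | Y  match
            case ok:
              Y | Y  match
        case ack:
          !Bool | ?Bool  match
            Y | Y  match
        case more:
          &{retry,err} | ⊕{retry,err}  match label sets agree
            case retry:
              end | end  match
            case err:
              end | end  match

YES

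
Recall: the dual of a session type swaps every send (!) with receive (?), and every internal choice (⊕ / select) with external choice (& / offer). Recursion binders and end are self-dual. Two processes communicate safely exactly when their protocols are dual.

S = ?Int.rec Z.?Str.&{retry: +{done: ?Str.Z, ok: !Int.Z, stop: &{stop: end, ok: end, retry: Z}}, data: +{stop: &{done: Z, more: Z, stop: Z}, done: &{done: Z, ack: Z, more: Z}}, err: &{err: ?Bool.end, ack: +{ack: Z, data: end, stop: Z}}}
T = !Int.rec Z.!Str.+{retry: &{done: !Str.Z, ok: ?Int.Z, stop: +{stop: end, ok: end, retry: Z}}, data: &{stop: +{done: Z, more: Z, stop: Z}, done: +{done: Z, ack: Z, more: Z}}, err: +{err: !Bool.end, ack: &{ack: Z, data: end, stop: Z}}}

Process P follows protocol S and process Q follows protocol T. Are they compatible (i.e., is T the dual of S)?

?Int ‖ !Int  match
  rec Z ‖ rec Z  match (μ self-dual)
    ?Str ‖ !Str  match
      &{retry,data,err} ‖ +{retry,data,err}  match same labels
        • retry:
          +{done,ok,stop} ‖ &{done,ok,stop}  match same labels
            • done:
              ?Str ‖ !Str  match
                Z ‖ Z  match
            • ok:
              !Int ‖ ?Int  match
                Z ‖ Z  match
            • stop:
              &{stop,ok,retry} ‖ +{stop,ok,retry}  match same labels
                • stop:
                  end ‖ end  match
                • ok:
                  end ‖ end  match
                • retry:
                  Z ‖ Z  match
        • data:
          +{stop,done} ‖ &{stop,done}  match same labels
            • stop:
              &{done,more,stop} ‖ +{done,more,stop}  match same labels
                • done:
                  Z ‖ Z  match
                • more:
                  Z ‖ Z  match
                • stop:
                  Z ‖ Z  match
            • done:
              &{done,ack,more} ‖ +{done,ack,more}  match same labels
                • done:
                  Z ‖ Z  match
                • ack:
                  Z ‖ Z  match
                • more:
                  Z ‖ Z  match
        • err:
          &{err,ack} ‖ +{err,ack}  match same labels
            • err:
              ?Bool ‖ !Bool  match
                end ‖ end  match
            • ack:
              +{ack,data,stop} ‖ &{ack,data,stop}  match same labels
                • ack:
                  Z ‖ Z  match
                • data:
                  end ‖ end  match
                • stop:
                  Z ‖ Z  match

YES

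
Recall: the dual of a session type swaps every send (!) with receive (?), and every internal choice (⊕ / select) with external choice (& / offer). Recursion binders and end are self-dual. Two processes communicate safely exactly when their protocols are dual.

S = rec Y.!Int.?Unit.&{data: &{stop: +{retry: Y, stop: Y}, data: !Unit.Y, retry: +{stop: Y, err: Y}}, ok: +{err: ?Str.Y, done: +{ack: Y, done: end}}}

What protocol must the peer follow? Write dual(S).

rec Y = rec Y  (rec unchanged)
  !Int = ?Int
    ?Unit = !Unit
      &{data,ok} = +{data,ok}  (offer→select)
        [data]
          &{stop,data,retry} = +{stop,data,retry}  (offer→select)
            [stop]
              +{retry,stop} = &{retry,stop}  (select→offer)
                [retry]
                  Y self-dual
                [stop]
                  Y self-dual
            [data]
              !Unit = ?Unit
                Y self-dual
            [retry]
              +{stop,err} = &{stop,err}  (select→offer)
                [stop]
                  Y self-dual
                [err]
                  Y self-dual
        [ok]
          +{err,done} = &{err,done}  (select→offer)
            [err]
              ?Str = !Str
                Y self-dual
            [done]
              +{ack,done} = &{ack,done}  (select→offer)
                [ack]
                  Y self-dual
                [done]
                  end self-dual

rec Y.?Int.!Unit.+{data: +{stop: &{retry: Y, stop: Y}, data: ?Unit.Y, retry: &{stop: Y, err: Y}}, ok: &{err: !Str.Y, done: &{ack: Y, done: end}}}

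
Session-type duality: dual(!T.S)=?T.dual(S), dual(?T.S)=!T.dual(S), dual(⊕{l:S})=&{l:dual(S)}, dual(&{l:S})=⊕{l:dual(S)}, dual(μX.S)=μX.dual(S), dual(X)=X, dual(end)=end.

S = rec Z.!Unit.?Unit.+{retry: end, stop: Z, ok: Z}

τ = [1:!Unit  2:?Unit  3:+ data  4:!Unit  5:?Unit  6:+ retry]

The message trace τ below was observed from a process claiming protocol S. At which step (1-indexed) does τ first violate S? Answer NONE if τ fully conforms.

3

@1 !Unit  ✓  cont: ?Unit.+{retry: end, stop: rec Z.…, ok: rec Z.…}
@2 ?Unit  ✓  cont: +{retry: end, stop: rec Z.…, ok: rec Z.…}
@3 got + data, protocol expects + retry or + stop or + ok  ✗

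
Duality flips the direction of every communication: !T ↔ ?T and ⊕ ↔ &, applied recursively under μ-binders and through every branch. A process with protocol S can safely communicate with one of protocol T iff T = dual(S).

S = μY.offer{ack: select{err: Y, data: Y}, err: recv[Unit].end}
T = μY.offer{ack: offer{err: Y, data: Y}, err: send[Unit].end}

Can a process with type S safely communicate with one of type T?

NO

μY | μY  match (μ self-dual)
  offer{ack,err} | offer{ack,err}  ✗ choice polarity not flipped — not dual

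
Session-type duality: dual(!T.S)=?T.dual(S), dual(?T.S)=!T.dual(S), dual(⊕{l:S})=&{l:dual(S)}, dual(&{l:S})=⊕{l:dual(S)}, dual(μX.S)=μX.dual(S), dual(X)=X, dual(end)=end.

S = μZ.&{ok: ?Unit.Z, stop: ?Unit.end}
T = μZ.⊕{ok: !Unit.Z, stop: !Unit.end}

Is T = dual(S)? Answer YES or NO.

YES

μZ ‖ μZ  ✓ (binder kept)
  &{ok,stop} ‖ ⊕{ok,stop}  ✓ labels match
    case ok:
      ?Unit ‖ !Unit  ✓
        Z ‖ Z  ✓
    case stop:
      ?Unit ‖ !Unit  ✓
        end ‖ end  ✓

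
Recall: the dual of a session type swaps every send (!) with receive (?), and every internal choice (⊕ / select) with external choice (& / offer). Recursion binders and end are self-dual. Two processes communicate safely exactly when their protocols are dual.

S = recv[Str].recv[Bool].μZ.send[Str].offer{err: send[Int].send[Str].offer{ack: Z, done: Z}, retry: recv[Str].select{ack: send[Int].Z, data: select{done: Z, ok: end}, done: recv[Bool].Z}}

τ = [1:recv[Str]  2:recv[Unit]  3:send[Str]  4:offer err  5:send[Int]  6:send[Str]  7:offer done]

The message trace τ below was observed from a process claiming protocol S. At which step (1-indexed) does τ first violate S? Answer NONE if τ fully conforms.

[1] recv[Str]  ok  residual = recv[Bool].μZ.…
[2] got recv[Unit], protocol expects recv[Bool]  ✗

2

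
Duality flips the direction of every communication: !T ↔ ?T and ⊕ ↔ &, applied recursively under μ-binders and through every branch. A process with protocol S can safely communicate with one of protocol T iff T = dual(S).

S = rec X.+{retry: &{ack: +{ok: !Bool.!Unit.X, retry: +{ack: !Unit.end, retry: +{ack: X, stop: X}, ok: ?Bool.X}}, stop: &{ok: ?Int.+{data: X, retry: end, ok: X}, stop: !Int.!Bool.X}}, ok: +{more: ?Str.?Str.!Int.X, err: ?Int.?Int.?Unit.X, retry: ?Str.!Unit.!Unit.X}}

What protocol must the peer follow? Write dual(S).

rec X.&{retry: +{ack: &{ok: ?Bool.?Unit.X, retry: &{ack: ?Unit.end, retry: &{ack: X, stop: X}, ok: !Bool.X}}, stop: +{ok: !Int.&{data: X, retry: end, ok: X}, stop: ?Int.?Bool.X}}, ok: &{more: !Str.!Str.?Int.X, err: !Int.!Int.!Unit.X, retry: !Str.?Unit.?Unit.X}}

rec X → rec X  (μ self-dual)
  +{retry,ok} → &{retry,ok}  (internal→external)
    [retry]
      &{ack,stop} → +{ack,stop}  (&→⊕)
        [ack]
          +{ok,retry} → &{ok,retry}  (internal→external)
            [ok]
              !Bool → ?Bool
                !Unit → ?Unit
                  X self-dual
            [retry]
              +{ack,retry,ok} → &{ack,retry,ok}  (internal→external)
                [ack]
                  !Unit → ?Unit
                    end self-dual
                [retry]
                  +{ack,stop} → &{ack,stop}  (internal→external)
                    [ack]
                      X self-dual
                    [stop]
                      X self-dual
                [ok]
                  ?Bool → !Bool
                    X self-dual
        [stop]
          &{ok,stop} → +{ok,stop}  (&→⊕)
            [ok]
              ?Int → !Int
                +{data,retry,ok} → &{data,retry,ok}  (internal→external)
                  [data]
                    X self-dual
                  [retry]
                    end self-dual
                  [ok]
                    X self-dual
            [stop]
              !Int → ?Int
                !Bool → ?Bool
                  X self-dual
    [ok]
      +{more,err,retry} → &{more,err,retry}  (internal→external)
        [more]
          ?Str → !Str
            ?Str → !Str
              !Int → ?Int
                X self-dual
        [err]
          ?Int → !Int
            ?Int → !Int
              ?Unit → !Unit
                X self-dual
        [retry]
          ?Str → !Str
            !Unit → ?Unit
              !Unit → ?Unit
                X self-dual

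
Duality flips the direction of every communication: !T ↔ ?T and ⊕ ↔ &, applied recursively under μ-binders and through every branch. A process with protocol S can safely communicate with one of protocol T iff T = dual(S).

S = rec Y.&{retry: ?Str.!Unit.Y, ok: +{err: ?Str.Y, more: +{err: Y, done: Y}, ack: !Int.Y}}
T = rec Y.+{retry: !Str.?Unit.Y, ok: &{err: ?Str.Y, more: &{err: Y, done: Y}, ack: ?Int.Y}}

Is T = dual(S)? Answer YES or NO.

NO

rec Y | rec Y  ok (μ self-dual)
  &{retry,ok} | +{retry,ok}  ok labels match
    [retry]
      ?Str | !Str  ok
        !Unit | ?Unit  ok
          Y | Y  ok
    [ok]
      +{err,more,ack} | &{err,more,ack}  ok labels match
        [err]
          ?Str | ?Str  ✗ same direction on both sides — not dual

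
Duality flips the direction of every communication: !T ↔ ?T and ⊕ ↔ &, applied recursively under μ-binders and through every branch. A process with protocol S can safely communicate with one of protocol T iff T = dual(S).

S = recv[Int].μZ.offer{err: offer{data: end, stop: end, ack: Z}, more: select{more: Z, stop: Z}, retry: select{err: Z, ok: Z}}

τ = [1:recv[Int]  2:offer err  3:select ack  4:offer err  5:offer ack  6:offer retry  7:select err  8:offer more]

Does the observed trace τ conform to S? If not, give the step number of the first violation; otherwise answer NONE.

3

[1] recv[Int]  ✓  cont: μZ.…
[2] offer err  ✓  cont: offer{data: end, stop: end, ack: μZ.…}
[3] got select ack, protocol expects offer data or offer stop or offer ack  ✗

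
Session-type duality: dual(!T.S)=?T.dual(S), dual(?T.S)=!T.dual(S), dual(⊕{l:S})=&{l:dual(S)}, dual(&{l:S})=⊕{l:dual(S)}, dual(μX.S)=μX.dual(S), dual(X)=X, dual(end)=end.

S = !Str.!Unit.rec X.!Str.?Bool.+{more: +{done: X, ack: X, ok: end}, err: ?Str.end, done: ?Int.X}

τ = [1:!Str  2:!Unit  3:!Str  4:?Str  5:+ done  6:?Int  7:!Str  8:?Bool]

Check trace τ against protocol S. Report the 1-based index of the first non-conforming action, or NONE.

4

[1] !Str  match  residual = !Unit.rec X.…
[2] !Unit  match  residual = rec X.…
[3] !Str  match  residual = ?Bool.+{more: +{done: rec X.…, ack: rec X.…, ok: end}, err: ?Str.end, done: ?Int.rec X.…}
[4] got ?Str, protocol expects ?Bool  ✗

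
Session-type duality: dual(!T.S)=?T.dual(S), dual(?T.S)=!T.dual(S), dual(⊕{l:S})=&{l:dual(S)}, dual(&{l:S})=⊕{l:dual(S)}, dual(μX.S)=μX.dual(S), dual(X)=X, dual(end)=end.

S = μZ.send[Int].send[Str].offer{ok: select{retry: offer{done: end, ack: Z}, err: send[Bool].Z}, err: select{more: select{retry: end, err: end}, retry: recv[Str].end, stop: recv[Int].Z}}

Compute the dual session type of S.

μZ → μZ  (binder kept)
  send[Int] → recv[Int]
    send[Str] → recv[Str]
      offer{ok,err} → select{ok,err}  (offer→select)
        [ok]
          select{retry,err} → offer{retry,err}  (internal→external)
            [retry]
              offer{done,ack} → select{done,ack}  (offer→select)
                [done]
                  end self-dual
                [ack]
                  Z self-dual
            [err]
              send[Bool] → recv[Bool]
                Z self-dual
        [err]
          select{more,retry,stop} → offer{more,retry,stop}  (internal→external)
            [more]
              select{retry,err} → offer{retry,err}  (internal→external)
                [retry]
                  end self-dual
                [err]
                  end self-dual
            [retry]
              recv[Str] → send[Str]
                end self-dual
            [stop]
              recv[Int] → send[Int]
                Z self-dual

μZ.recv[Int].recv[Str].select{ok: offer{retry: select{done: end, ack: Z}, err: recv[Bool].Z}, err: offer{more: offer{retry: end, err: end}, retry: send[Str].end, stop: send[Int].Z}}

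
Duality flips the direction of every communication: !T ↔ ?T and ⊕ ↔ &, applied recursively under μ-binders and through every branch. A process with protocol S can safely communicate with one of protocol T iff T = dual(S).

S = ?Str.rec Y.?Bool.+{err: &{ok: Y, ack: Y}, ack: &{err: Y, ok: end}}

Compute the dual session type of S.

?Str ↦ !Str
  rec Y ↦ rec Y  (μ self-dual)
    ?Bool ↦ !Bool
      +{err,ack} ↦ &{err,ack}  (⊕→&)
        [err]
          &{ok,ack} ↦ +{ok,ack}  (external→internal)
            [ok]
              dual(Y) = Y
            [ack]
              dual(Y) = Y
        [ack]
          &{err,ok} ↦ +{err,ok}  (external→internal)
            [err]
              dual(Y) = Y
            [ok]
              dual(end) = end

!Str.rec Y.!Bool.&{err: +{ok: Y, ack: Y}, ack: +{err: Y, ok: end}}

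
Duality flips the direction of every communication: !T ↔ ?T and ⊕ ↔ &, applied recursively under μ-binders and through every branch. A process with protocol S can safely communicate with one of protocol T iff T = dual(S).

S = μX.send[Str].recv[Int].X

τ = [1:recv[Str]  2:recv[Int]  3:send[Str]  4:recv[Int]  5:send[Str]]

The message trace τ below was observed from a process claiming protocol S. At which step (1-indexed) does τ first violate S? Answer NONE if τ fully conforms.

@1 got recv[Str], protocol expects send[Str]  ✗

1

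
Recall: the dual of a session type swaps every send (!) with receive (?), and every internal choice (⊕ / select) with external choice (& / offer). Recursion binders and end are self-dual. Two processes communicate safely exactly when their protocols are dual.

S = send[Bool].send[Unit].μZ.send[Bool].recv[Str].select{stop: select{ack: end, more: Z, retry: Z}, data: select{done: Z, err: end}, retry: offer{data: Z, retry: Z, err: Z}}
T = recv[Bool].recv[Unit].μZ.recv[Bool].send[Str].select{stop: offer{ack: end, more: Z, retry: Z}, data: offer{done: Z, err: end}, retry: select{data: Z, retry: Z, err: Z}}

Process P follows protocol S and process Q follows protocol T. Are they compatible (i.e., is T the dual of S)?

send[Bool] | recv[Bool]  ✓
  send[Unit] | recv[Unit]  ✓
    μZ | μZ  ✓ (binder kept)
      send[Bool] | recv[Bool]  ✓
        recv[Str] | send[Str]  ✓
          select{stop,data,retry} | select{stop,data,retry}  ✗ choice polarity not flipped — not dual

NO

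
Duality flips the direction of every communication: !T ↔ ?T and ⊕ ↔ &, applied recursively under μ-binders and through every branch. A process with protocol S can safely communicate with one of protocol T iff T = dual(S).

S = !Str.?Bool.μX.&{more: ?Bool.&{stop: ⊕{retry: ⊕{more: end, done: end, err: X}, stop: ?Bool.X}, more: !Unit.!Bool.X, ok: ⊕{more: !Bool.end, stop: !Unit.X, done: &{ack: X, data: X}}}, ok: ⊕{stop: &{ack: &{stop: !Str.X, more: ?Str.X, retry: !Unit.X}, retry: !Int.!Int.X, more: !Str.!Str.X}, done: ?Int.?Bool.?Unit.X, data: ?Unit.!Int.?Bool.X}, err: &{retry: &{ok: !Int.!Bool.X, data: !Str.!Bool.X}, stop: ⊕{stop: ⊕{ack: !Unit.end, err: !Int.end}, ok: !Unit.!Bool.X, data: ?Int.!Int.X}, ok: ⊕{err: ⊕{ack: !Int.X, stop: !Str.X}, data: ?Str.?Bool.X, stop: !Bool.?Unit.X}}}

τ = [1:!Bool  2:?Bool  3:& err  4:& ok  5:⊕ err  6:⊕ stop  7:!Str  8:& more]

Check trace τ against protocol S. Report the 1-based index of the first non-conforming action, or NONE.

1

@1 got !Bool, protocol expects !Str  ✗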